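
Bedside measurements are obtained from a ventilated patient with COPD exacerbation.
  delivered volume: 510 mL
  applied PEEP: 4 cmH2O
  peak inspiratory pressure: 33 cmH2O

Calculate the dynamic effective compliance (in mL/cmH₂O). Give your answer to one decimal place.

Dynamic compliance = Vt / (PIP − PEEP) = 510 / (33 − 4) = 510 / 29.0 = 17.586 mL/cmH2O.

17.6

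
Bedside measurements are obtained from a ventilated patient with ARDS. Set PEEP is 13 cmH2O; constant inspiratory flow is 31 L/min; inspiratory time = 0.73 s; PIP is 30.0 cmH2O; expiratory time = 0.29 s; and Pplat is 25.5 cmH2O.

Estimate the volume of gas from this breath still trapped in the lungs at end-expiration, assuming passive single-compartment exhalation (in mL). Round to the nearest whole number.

Flow: 31 L/min ÷ 60 = 0.5167 L/s.
Vt = flow × Ti = 0.5167 L/s × 0.73 s × 1000 mL/L = 377.19 mL.
R = (PIP − Pplat)/V̇ = (30.0 − 25.5) / 0.5167 = 4.5/0.5167 = 8.709 cmH2O·s/L.
C = Vt/(Pplat − PEEP) = 377.19 / (25.5 − 13) = 377.19/12.5 = 30.175 mL/cmH2O.
τ = R × C = 8.709 × 0.03018 L/cmH2O = 0.2628 s.
Fraction remaining = e^(−Te/τ) = e^(−0.29/0.2628) = 0.3317.
Trapped volume = 377.19 × 0.3317 = 125.11 mL.

125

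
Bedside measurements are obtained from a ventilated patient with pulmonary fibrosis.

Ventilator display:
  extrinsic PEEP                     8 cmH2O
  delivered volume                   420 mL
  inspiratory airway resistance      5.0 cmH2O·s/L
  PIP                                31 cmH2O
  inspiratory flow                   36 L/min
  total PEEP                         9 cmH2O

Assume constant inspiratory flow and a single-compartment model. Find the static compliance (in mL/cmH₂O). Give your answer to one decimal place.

22.1

Flow: 36 L/min ÷ 60 = 0.6 L/s.
Total PEEP = 9 cmH2O (set 8 + intrinsic 1); this is the baseline alveolar pressure.
Equation of motion (constant flow): PIP = Vt/C + R·V̇ + PEEP.
Vt/C = PIP − R·V̇ − PEEP = 31 − 5.0×0.6 − 9 = 31 − 3.0 − 9 = 19.0 cmH2O.
C = Vt / 19.0 = 420 / 19.0 = 22.105 mL/cmH2O.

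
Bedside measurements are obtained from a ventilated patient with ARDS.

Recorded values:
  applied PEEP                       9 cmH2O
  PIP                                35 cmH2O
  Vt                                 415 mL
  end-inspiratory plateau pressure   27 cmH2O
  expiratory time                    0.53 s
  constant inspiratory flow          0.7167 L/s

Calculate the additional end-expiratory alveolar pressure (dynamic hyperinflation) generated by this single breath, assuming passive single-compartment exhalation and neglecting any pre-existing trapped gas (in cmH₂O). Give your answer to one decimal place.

2.3

R = (PIP − Pplat)/V̇ = (35 − 27) / 0.7167 = 8.0/0.7167 = 11.162 cmH2O·s/L.
C = Vt/(Pplat − PEEP) = 415.0 / (27 − 9) = 415.0/18.0 = 23.056 mL/cmH2O.
τ = R × C = 11.162 × 0.02306 L/cmH2O = 0.2574 s.
Fraction remaining = e^(−Te/τ) = e^(−0.53/0.2574) = 0.1276; trapped volume = 415.0 × 0.1276 = 52.954 mL.
Additional alveolar pressure from trapping ≈ V_trapped / C = 52.954 / 23.056 = 2.297 cmH2O.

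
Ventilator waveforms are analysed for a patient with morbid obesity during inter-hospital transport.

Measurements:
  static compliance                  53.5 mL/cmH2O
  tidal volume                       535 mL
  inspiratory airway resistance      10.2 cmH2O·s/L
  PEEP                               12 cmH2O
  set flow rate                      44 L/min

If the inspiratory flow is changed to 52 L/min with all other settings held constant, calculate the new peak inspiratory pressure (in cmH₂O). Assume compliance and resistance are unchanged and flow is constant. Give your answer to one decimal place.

Flow: 44 L/min ÷ 60 = 0.7333 L/s.
New flow: 52 L/min ÷ 60 = 0.8667 L/s.
PIP = Vt/C + R·V̇ + PEEP (constant-flow equation of motion).
Only the resistive term changes: ΔPIP = R × ΔV̇ = 10.2 × (0.8667 − 0.7333) = 10.2 × 0.1334 = 1.361 cmH2O.
Original PIP = 535/53.5 + 10.2×0.7333 + 12 = 29.48 cmH2O; new PIP = 29.48 + (1.361) = 30.841 cmH2O.

30.8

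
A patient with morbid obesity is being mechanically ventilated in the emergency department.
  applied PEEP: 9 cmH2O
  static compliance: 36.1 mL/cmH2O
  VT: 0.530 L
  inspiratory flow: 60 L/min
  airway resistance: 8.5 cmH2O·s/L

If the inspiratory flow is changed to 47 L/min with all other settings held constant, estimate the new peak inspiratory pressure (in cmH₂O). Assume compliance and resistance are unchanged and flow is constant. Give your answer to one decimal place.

Flow: 60 L/min ÷ 60 = 1 L/s.
New flow: 47 L/min ÷ 60 = 0.7833 L/s.
PIP = Vt/C + R·V̇ + PEEP (constant-flow equation of motion).
Only the resistive term changes: ΔPIP = R × ΔV̇ = 8.5 × (0.7833 − 1) = 8.5 × -0.2167 = -1.842 cmH2O.
Original PIP = 530/36.1 + 8.5×1 + 9 = 32.181 cmH2O; new PIP = 32.181 + (-1.842) = 30.339 cmH2O.

30.3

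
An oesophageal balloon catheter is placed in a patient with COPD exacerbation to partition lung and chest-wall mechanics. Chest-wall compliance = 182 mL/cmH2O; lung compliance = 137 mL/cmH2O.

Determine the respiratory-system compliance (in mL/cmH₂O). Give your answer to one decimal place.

Lung and chest wall are elastances in series: 1/Crs = 1/CL + 1/Ccw.
1/Crs = 1/137 + 1/182 = 0.01279.
Crs = 78.186 mL/cmH2O.

78.2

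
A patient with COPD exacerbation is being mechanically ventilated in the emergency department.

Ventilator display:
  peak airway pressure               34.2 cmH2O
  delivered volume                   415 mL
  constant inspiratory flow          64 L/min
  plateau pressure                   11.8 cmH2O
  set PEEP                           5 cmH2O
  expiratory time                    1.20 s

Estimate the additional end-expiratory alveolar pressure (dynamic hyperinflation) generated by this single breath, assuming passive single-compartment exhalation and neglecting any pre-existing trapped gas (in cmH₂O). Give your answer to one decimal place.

2.7

Flow: 64 L/min ÷ 60 = 1.0667 L/s.
R = (PIP − Pplat)/V̇ = (34.2 − 11.8) / 1.0667 = 22.4/1.0667 = 20.999 cmH2O·s/L.
C = Vt/(Pplat − PEEP) = 415.0 / (11.8 − 5) = 415.0/6.8 = 61.029 mL/cmH2O.
τ = R × C = 20.999 × 0.06103 L/cmH2O = 1.282 s.
Fraction remaining = e^(−Te/τ) = e^(−1.20/1.282) = 0.3922; trapped volume = 415.0 × 0.3922 = 162.76 mL.
Additional alveolar pressure from trapping ≈ V_trapped / C = 162.76 / 61.029 = 2.667 cmH2O.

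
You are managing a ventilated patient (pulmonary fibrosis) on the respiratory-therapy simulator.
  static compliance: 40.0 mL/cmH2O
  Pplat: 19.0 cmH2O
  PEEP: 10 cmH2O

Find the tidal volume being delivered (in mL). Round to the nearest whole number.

360

Vt = Cstat × (Pplat − PEEP) = 40.0 × (19.0 − 10) = 40.0 × 9.0 = 360.0 mL.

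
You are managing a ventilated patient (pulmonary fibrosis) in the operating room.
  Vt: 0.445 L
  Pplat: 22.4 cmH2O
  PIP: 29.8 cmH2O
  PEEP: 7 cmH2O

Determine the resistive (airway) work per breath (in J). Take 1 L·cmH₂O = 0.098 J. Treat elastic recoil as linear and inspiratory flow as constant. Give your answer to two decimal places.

0.32

With constant inspiratory flow the resistive pressure is constant at PIP − Pplat = 29.8 − 22.4 = 7.4 cmH2O, so resistive work = 7.4 × 0.445 = 3.293 L·cmH2O.
× 0.098 J/(L·cmH2O) → 0.3227 J.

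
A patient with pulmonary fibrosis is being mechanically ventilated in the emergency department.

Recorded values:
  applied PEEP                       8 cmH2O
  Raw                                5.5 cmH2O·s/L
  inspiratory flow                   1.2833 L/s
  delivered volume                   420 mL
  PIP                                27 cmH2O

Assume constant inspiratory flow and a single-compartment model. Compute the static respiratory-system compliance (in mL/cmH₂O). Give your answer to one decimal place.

35.2

Equation of motion (constant flow): PIP = Vt/C + R·V̇ + PEEP.
Vt/C = PIP − R·V̇ − PEEP = 27 − 5.5×1.2833 − 8 = 27 − 7.058 − 8 = 11.942 cmH2O.
C = Vt / 11.942 = 420 / 11.942 = 35.17 mL/cmH2O.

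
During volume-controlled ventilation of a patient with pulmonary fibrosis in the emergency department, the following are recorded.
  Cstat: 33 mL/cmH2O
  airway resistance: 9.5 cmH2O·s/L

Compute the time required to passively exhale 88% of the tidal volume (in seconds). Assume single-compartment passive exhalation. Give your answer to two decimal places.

0.66

τ = R × C = 9.5 × 33 mL/cmH2O = 9.5 × 0.033 L/cmH2O = 0.3135 s.
Exhaled fraction f = 1 − e^(−t/τ) → t = −τ·ln(1 − f) = −0.3135·ln(0.12) = 0.6647 s.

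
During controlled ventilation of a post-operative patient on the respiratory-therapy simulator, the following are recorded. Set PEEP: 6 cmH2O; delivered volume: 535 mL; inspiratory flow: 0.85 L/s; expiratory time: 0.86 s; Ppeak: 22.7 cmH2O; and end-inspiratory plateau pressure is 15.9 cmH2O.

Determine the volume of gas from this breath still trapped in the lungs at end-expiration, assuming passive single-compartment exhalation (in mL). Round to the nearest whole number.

R = (PIP − Pplat)/V̇ = (22.7 − 15.9) / 0.85 = 6.8/0.85 = 8.0 cmH2O·s/L.
C = Vt/(Pplat − PEEP) = 535.0 / (15.9 − 6) = 535.0/9.9 = 54.04 mL/cmH2O.
τ = R × C = 8.0 × 0.05404 L/cmH2O = 0.4323 s.
Fraction remaining = e^(−Te/τ) = e^(−0.86/0.4323) = 0.1368.
Trapped volume = 535.0 × 0.1368 = 73.188 mL.

73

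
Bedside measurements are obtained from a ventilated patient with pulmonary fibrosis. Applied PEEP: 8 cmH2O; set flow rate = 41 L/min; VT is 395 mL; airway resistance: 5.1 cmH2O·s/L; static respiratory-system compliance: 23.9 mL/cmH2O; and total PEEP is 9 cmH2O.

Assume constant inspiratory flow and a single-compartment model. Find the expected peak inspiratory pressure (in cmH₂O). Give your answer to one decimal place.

29.0

Flow: 41 L/min ÷ 60 = 0.6833 L/s.
Total PEEP = 9 cmH2O (set 8 + intrinsic 1); this is the baseline alveolar pressure.
Equation of motion (constant flow): PIP = Vt/C + R·V̇ + PEEP.
PIP = 395/23.9 + 5.1×0.6833 + 9 = 16.527 + 3.485 + 9 = 29.012 cmH2O.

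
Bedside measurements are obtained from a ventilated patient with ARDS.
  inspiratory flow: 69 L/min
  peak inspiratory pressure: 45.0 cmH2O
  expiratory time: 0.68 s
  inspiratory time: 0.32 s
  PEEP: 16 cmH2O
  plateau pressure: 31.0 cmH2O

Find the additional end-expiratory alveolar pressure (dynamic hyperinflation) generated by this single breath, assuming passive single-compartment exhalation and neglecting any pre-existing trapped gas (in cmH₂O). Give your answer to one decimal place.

Flow: 69 L/min ÷ 60 = 1.15 L/s.
Vt = flow × Ti = 1.15 L/s × 0.32 s × 1000 mL/L = 368.0 mL.
R = (PIP − Pplat)/V̇ = (45.0 − 31.0) / 1.15 = 14.0/1.15 = 12.174 cmH2O·s/L.
C = Vt/(Pplat − PEEP) = 368.0 / (31.0 − 16) = 368.0/15.0 = 24.533 mL/cmH2O.
τ = R × C = 12.174 × 0.02453 L/cmH2O = 0.2986 s.
Fraction remaining = e^(−Te/τ) = e^(−0.68/0.2986) = 0.1026; trapped volume = 368.0 × 0.1026 = 37.757 mL.
Additional alveolar pressure from trapping ≈ V_trapped / C = 37.757 / 24.533 = 1.539 cmH2O.

1.5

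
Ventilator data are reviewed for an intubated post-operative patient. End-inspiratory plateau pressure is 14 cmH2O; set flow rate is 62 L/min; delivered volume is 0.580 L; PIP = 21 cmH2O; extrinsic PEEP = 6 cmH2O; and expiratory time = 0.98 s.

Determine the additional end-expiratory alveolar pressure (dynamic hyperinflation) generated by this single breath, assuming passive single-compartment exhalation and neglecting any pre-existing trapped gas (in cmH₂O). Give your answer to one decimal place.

Flow: 62 L/min ÷ 60 = 1.0333 L/s.
R = (PIP − Pplat)/V̇ = (21 − 14) / 1.0333 = 7.0/1.0333 = 6.774 cmH2O·s/L.
C = Vt/(Pplat − PEEP) = 580.0 / (14 − 6) = 580.0/8.0 = 72.5 mL/cmH2O.
τ = R × C = 6.774 × 0.0725 L/cmH2O = 0.4911 s.
Fraction remaining = e^(−Te/τ) = e^(−0.98/0.4911) = 0.1359; trapped volume = 580.0 × 0.1359 = 78.822 mL.
Additional alveolar pressure from trapping ≈ V_trapped / C = 78.822 / 72.5 = 1.087 cmH2O.

1.1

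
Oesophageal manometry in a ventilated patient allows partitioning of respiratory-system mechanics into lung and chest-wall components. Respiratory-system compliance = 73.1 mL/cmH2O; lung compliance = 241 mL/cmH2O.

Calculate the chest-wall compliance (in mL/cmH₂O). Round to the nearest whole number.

1/Ccw = 1/Crs − 1/CL.
1/Ccw = 1/73.1 − 1/241 = 0.009531.
Ccw = 104.92 mL/cmH2O.

105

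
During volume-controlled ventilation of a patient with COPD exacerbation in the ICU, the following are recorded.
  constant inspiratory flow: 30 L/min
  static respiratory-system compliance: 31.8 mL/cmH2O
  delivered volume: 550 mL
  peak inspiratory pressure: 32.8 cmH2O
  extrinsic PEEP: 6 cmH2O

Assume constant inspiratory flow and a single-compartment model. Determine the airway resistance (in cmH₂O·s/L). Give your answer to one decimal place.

19.0

Flow: 30 L/min ÷ 60 = 0.5 L/s.
Equation of motion (constant flow): PIP = Vt/C + R·V̇ + PEEP.
R·V̇ = PIP − Vt/C − PEEP = 32.8 − 550/31.8 − 6 = 32.8 − 17.296 − 6 = 9.504 cmH2O.
R = 9.504 / 0.5 = 19.008 cmH2O·s/L.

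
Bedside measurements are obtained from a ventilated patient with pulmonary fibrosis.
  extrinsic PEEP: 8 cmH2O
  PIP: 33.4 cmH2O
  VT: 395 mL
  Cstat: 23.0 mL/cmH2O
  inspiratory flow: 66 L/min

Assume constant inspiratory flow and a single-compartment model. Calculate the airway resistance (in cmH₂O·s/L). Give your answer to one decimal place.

7.5

Flow: 66 L/min ÷ 60 = 1.1 L/s.
Equation of motion (constant flow): PIP = Vt/C + R·V̇ + PEEP.
R·V̇ = PIP − Vt/C − PEEP = 33.4 − 395/23.0 − 8 = 33.4 − 17.174 − 8 = 8.226 cmH2O.
R = 8.226 / 1.1 = 7.478 cmH2O·s/L.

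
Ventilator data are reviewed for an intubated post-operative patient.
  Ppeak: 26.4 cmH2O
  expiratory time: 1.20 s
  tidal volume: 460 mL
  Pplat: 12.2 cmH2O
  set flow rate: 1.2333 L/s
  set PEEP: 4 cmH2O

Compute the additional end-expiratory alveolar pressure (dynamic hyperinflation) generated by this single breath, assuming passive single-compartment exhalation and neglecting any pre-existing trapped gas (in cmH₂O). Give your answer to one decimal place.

1.3

R = (PIP − Pplat)/V̇ = (26.4 − 12.2) / 1.2333 = 14.2/1.2333 = 11.514 cmH2O·s/L.
C = Vt/(Pplat − PEEP) = 460.0 / (12.2 − 4) = 460.0/8.2 = 56.098 mL/cmH2O.
τ = R × C = 11.514 × 0.0561 L/cmH2O = 0.6459 s.
Fraction remaining = e^(−Te/τ) = e^(−1.20/0.6459) = 0.156; trapped volume = 460.0 × 0.156 = 71.76 mL.
Additional alveolar pressure from trapping ≈ V_trapped / C = 71.76 / 56.098 = 1.279 cmH2O.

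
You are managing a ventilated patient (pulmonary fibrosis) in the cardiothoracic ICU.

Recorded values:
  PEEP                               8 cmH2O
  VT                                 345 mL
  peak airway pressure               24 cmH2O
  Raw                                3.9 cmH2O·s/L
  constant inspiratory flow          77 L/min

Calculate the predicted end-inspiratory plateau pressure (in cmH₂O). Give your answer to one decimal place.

19.0

Flow: 77 L/min ÷ 60 = 1.2833 L/s.
Pplat = PIP − Raw × flow = 24 − 3.9 × 1.2833 = 24 − 5.005 = 18.995 cmH2O.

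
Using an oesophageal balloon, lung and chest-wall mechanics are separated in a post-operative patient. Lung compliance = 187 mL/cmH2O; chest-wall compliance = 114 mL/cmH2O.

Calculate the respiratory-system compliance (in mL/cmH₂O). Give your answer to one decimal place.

Lung and chest wall are elastances in series: 1/Crs = 1/CL + 1/Ccw.
1/Crs = 1/187 + 1/114 = 0.01412.
Crs = 70.822 mL/cmH2O.

70.8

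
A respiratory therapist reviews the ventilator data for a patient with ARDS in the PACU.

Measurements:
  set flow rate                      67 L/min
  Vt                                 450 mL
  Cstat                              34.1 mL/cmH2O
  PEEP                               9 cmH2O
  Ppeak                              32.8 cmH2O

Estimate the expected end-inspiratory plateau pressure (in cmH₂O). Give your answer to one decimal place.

Pplat = PEEP + Vt / Cstat = 9 + 450 / 34.1 = 9 + 13.196 = 22.196 cmH2O.

22.2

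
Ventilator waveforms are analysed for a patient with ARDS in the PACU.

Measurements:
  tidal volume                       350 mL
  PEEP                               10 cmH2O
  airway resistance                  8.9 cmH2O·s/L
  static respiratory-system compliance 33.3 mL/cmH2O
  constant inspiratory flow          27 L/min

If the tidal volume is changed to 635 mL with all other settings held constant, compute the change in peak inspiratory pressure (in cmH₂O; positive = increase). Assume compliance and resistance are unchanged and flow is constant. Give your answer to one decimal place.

PIP = Vt/C + R·V̇ + PEEP (constant-flow equation of motion).
Only the elastic term changes: ΔPIP = ΔVt / C = (635 − 350) / 33.3 = 8.559 cmH2O.

8.6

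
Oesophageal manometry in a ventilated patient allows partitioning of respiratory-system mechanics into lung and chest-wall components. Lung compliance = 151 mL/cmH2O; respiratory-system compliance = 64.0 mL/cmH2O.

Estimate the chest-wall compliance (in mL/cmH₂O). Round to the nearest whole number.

111

1/Ccw = 1/Crs − 1/CL.
1/Ccw = 1/64.0 − 1/151 = 0.009002.
Ccw = 111.09 mL/cmH2O.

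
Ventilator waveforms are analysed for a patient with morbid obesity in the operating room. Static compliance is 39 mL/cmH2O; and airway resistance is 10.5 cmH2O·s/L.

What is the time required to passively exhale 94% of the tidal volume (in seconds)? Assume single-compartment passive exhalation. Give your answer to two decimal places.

τ = R × C = 10.5 × 39 mL/cmH2O = 10.5 × 0.039 L/cmH2O = 0.4095 s.
Exhaled fraction f = 1 − e^(−t/τ) → t = −τ·ln(1 − f) = −0.4095·ln(0.06) = 1.152 s.

1.15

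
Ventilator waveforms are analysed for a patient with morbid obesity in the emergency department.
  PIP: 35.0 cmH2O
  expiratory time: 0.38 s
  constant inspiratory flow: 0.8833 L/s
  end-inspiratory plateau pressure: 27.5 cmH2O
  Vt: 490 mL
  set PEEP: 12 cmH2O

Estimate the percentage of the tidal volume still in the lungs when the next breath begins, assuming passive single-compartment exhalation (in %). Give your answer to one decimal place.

R = (PIP − Pplat)/V̇ = (35.0 − 27.5) / 0.8833 = 7.5/0.8833 = 8.491 cmH2O·s/L.
C = Vt/(Pplat − PEEP) = 490.0 / (27.5 − 12) = 490.0/15.5 = 31.613 mL/cmH2O.
τ = R × C = 8.491 × 0.03161 L/cmH2O = 0.2684 s.
Fraction remaining at end-expiration = e^(−Te/τ) = e^(−0.38/0.2684) = 0.2427 → 24.27%.

24.3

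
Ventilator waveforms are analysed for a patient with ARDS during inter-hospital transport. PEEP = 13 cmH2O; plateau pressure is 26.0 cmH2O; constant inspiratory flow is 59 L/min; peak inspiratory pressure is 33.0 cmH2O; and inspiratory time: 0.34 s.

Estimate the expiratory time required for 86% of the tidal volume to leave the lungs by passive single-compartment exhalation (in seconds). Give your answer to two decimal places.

Flow: 59 L/min ÷ 60 = 0.9833 L/s.
Vt = flow × Ti = 0.9833 L/s × 0.34 s × 1000 mL/L = 334.32 mL.
R = (PIP − Pplat)/V̇ = (33.0 − 26.0) / 0.9833 = 7.0/0.9833 = 7.119 cmH2O·s/L.
C = Vt/(Pplat − PEEP) = 334.32 / (26.0 − 13) = 334.32/13.0 = 25.717 mL/cmH2O.
τ = R × C = 7.119 × 0.02572 L/cmH2O = 0.1831 s.
t = −τ·ln(1 − 0.86) = −0.1831·ln(0.14) = 0.36 s.

0.36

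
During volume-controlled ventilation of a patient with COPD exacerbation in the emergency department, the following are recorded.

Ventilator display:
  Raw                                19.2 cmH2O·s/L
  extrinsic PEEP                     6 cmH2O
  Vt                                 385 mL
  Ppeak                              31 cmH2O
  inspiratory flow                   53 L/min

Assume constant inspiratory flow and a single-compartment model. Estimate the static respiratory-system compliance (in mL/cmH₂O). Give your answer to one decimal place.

Flow: 53 L/min ÷ 60 = 0.8833 L/s.
Equation of motion (constant flow): PIP = Vt/C + R·V̇ + PEEP.
Vt/C = PIP − R·V̇ − PEEP = 31 − 19.2×0.8833 − 6 = 31 − 16.959 − 6 = 8.041 cmH2O.
C = Vt / 8.041 = 385 / 8.041 = 47.88 mL/cmH2O.

47.9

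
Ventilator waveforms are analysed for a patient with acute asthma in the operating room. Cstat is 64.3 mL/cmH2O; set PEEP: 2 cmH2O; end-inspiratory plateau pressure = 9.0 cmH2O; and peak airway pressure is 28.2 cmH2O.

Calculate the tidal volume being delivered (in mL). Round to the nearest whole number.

450

Vt = Cstat × (Pplat − PEEP) = 64.3 × (9.0 − 2) = 64.3 × 7.0 = 450.1 mL.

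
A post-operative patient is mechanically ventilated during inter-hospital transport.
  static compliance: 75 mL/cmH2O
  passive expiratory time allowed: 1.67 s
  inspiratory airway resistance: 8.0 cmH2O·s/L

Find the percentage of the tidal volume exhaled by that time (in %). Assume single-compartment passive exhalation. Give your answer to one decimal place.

τ = R × C = 8.0 × 75 mL/cmH2O = 8.0 × 0.075 L/cmH2O = 0.6 s.
Passive exhalation: V(t)/V₀ = e^(−t/τ) = e^(−1.67/0.6) = 0.06183.
Fraction exhaled = 1 − 0.06183 = 0.9382 → 93.82%.

93.8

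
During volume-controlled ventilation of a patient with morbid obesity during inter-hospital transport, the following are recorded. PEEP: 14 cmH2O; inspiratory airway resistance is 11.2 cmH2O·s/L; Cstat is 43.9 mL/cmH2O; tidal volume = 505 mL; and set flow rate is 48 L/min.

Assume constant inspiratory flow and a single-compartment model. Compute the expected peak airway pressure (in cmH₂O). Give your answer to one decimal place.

34.5

Flow: 48 L/min ÷ 60 = 0.8 L/s.
Equation of motion (constant flow): PIP = Vt/C + R·V̇ + PEEP.
PIP = 505/43.9 + 11.2×0.8 + 14 = 11.503 + 8.96 + 14 = 34.463 cmH2O.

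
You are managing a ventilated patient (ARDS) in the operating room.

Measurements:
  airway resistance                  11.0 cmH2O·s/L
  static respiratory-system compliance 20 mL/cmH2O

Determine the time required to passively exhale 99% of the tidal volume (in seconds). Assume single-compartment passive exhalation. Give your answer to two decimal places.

1.01

τ = R × C = 11.0 × 20 mL/cmH2O = 11.0 × 0.020 L/cmH2O = 0.22 s.
Exhaled fraction f = 1 − e^(−t/τ) → t = −τ·ln(1 − f) = −0.22·ln(0.01) = 1.013 s.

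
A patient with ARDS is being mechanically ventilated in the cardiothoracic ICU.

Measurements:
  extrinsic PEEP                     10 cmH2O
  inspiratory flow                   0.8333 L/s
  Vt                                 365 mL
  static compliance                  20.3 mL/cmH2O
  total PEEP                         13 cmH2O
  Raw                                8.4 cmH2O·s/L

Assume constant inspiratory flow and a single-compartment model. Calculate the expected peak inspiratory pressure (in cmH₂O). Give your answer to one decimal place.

Total PEEP = 13 cmH2O (set 10 + intrinsic 3); this is the baseline alveolar pressure.
Equation of motion (constant flow): PIP = Vt/C + R·V̇ + PEEP.
PIP = 365/20.3 + 8.4×0.8333 + 13 = 17.98 + 7.0 + 13 = 37.98 cmH2O.

38.0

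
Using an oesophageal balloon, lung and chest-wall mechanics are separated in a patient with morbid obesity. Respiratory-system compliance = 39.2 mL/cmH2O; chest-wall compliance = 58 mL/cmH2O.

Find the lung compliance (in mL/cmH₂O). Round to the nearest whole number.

1/CL = 1/Crs − 1/Ccw.
1/CL = 1/39.2 − 1/58 = 0.008269.
CL = 120.93 mL/cmH2O.

121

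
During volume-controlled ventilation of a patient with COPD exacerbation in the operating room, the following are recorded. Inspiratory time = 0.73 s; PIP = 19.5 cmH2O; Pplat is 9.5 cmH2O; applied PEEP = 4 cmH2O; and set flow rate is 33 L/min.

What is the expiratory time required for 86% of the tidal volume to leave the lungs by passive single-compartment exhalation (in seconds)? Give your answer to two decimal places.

Flow: 33 L/min ÷ 60 = 0.55 L/s.
Vt = flow × Ti = 0.55 L/s × 0.73 s × 1000 mL/L = 401.5 mL.
R = (PIP − Pplat)/V̇ = (19.5 − 9.5) / 0.55 = 10.0/0.55 = 18.182 cmH2O·s/L.
C = Vt/(Pplat − PEEP) = 401.5 / (9.5 − 4) = 401.5/5.5 = 73.0 mL/cmH2O.
τ = R × C = 18.182 × 0.073 L/cmH2O = 1.327 s.
t = −τ·ln(1 − 0.86) = −1.327·ln(0.14) = 2.609 s.

2.61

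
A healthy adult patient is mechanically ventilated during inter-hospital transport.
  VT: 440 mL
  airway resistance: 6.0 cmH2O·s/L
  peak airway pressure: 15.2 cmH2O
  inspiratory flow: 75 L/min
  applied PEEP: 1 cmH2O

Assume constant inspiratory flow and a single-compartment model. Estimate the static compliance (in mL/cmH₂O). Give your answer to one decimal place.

Flow: 75 L/min ÷ 60 = 1.25 L/s.
Equation of motion (constant flow): PIP = Vt/C + R·V̇ + PEEP.
Vt/C = PIP − R·V̇ − PEEP = 15.2 − 6.0×1.25 − 1 = 15.2 − 7.5 − 1 = 6.7 cmH2O.
C = Vt / 6.7 = 440 / 6.7 = 65.672 mL/cmH2O.

65.7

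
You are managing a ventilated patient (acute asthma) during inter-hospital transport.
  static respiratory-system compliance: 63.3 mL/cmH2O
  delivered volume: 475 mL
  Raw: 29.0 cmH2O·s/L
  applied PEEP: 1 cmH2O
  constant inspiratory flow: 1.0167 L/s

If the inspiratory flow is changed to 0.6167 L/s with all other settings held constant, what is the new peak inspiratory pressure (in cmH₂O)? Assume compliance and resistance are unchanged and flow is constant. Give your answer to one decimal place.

PIP = Vt/C + R·V̇ + PEEP (constant-flow equation of motion).
Only the resistive term changes: ΔPIP = R × ΔV̇ = 29.0 × (0.6167 − 1.0167) = 29.0 × -0.4 = -11.6 cmH2O.
Original PIP = 475/63.3 + 29.0×1.0167 + 1 = 37.988 cmH2O; new PIP = 37.988 + (-11.6) = 26.388 cmH2O.

26.4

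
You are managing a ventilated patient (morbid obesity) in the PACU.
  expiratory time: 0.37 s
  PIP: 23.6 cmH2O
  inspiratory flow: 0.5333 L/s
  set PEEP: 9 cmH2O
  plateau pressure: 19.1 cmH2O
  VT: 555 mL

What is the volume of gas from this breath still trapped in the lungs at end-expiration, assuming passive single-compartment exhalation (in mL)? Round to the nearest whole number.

R = (PIP − Pplat)/V̇ = (23.6 − 19.1) / 0.5333 = 4.5/0.5333 = 8.438 cmH2O·s/L.
C = Vt/(Pplat − PEEP) = 555.0 / (19.1 − 9) = 555.0/10.1 = 54.95 mL/cmH2O.
τ = R × C = 8.438 × 0.05495 L/cmH2O = 0.4637 s.
Fraction remaining = e^(−Te/τ) = e^(−0.37/0.4637) = 0.4503.
Trapped volume = 555.0 × 0.4503 = 249.92 mL.

250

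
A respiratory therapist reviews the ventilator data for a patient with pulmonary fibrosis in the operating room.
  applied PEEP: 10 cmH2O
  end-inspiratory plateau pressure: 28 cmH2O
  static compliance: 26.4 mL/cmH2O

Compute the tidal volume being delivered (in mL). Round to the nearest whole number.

475

Vt = Cstat × (Pplat − PEEP) = 26.4 × (28 − 10) = 26.4 × 18.0 = 475.2 mL.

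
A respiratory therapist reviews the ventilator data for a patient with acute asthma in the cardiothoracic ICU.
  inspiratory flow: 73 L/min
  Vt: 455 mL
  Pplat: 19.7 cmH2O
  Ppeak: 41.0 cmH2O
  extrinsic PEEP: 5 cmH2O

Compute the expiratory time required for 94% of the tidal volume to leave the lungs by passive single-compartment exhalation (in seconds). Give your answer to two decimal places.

1.52

Flow: 73 L/min ÷ 60 = 1.2167 L/s.
R = (PIP − Pplat)/V̇ = (41.0 − 19.7) / 1.2167 = 21.3/1.2167 = 17.506 cmH2O·s/L.
C = Vt/(Pplat − PEEP) = 455.0 / (19.7 − 5) = 455.0/14.7 = 30.952 mL/cmH2O.
τ = R × C = 17.506 × 0.03095 L/cmH2O = 0.5418 s.
t = −τ·ln(1 − 0.94) = −0.5418·ln(0.06) = 1.524 s.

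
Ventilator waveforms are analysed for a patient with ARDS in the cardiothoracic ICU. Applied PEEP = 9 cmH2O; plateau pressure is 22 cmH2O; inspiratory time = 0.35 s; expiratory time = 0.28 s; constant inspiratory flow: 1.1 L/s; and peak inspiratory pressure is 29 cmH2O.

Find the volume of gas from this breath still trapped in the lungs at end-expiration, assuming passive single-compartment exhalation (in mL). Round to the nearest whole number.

87

Vt = flow × Ti = 1.1 L/s × 0.35 s × 1000 mL/L = 385.0 mL.
R = (PIP − Pplat)/V̇ = (29 − 22) / 1.1 = 7.0/1.1 = 6.364 cmH2O·s/L.
C = Vt/(Pplat − PEEP) = 385.0 / (22 − 9) = 385.0/13.0 = 29.615 mL/cmH2O.
τ = R × C = 6.364 × 0.02962 L/cmH2O = 0.1885 s.
Fraction remaining = e^(−Te/τ) = e^(−0.28/0.1885) = 0.2264.
Trapped volume = 385.0 × 0.2264 = 87.164 mL.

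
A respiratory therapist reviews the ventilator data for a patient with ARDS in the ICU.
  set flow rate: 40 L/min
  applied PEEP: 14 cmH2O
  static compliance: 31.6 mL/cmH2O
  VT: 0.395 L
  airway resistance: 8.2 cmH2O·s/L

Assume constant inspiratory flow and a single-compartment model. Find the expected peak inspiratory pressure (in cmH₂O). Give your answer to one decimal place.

Flow: 40 L/min ÷ 60 = 0.6667 L/s.
Equation of motion (constant flow): PIP = Vt/C + R·V̇ + PEEP.
PIP = 395/31.6 + 8.2×0.6667 + 14 = 12.5 + 5.467 + 14 = 31.967 cmH2O.

32.0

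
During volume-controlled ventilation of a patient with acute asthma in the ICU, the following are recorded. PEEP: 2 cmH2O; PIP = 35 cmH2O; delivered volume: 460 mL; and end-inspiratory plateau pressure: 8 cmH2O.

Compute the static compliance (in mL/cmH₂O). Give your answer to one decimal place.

76.7

Cstat = Vt / (Pplat − PEEP) = 460 / (8 − 2) = 460 / 6.0 = 76.667 mL/cmH2O.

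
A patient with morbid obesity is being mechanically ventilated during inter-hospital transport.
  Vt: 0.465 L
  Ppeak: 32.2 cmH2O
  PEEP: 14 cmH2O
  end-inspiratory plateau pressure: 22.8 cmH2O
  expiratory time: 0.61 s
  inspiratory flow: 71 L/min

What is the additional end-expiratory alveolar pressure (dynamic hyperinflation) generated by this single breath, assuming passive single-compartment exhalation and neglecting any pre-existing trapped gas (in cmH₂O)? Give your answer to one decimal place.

2.1

Flow: 71 L/min ÷ 60 = 1.1833 L/s.
R = (PIP − Pplat)/V̇ = (32.2 − 22.8) / 1.1833 = 9.4/1.1833 = 7.944 cmH2O·s/L.
C = Vt/(Pplat − PEEP) = 465.0 / (22.8 − 14) = 465.0/8.8 = 52.841 mL/cmH2O.
τ = R × C = 7.944 × 0.05284 L/cmH2O = 0.4198 s.
Fraction remaining = e^(−Te/τ) = e^(−0.61/0.4198) = 0.2339; trapped volume = 465.0 × 0.2339 = 108.76 mL.
Additional alveolar pressure from trapping ≈ V_trapped / C = 108.76 / 52.841 = 2.058 cmH2O.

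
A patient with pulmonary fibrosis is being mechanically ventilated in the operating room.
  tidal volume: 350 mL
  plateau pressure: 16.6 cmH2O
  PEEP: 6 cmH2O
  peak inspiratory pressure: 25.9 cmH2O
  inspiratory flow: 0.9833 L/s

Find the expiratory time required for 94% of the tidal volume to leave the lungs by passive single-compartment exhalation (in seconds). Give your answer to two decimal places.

R = (PIP − Pplat)/V̇ = (25.9 − 16.6) / 0.9833 = 9.3/0.9833 = 9.458 cmH2O·s/L.
C = Vt/(Pplat − PEEP) = 350.0 / (16.6 − 6) = 350.0/10.6 = 33.019 mL/cmH2O.
τ = R × C = 9.458 × 0.03302 L/cmH2O = 0.3123 s.
t = −τ·ln(1 − 0.94) = −0.3123·ln(0.06) = 0.8786 s.

0.88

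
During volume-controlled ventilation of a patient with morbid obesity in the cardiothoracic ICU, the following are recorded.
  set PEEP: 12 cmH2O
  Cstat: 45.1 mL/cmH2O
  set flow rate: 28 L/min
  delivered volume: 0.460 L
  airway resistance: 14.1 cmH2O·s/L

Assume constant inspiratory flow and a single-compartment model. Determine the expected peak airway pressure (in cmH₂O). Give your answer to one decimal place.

28.8

Flow: 28 L/min ÷ 60 = 0.4667 L/s.
Equation of motion (constant flow): PIP = Vt/C + R·V̇ + PEEP.
PIP = 460/45.1 + 14.1×0.4667 + 12 = 10.2 + 6.58 + 12 = 28.78 cmH2O.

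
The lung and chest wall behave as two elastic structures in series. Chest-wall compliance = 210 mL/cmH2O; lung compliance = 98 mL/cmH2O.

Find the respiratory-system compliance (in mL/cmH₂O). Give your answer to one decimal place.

66.8

Lung and chest wall are elastances in series: 1/Crs = 1/CL + 1/Ccw.
1/Crs = 1/98 + 1/210 = 0.01497.
Crs = 66.8 mL/cmH2O.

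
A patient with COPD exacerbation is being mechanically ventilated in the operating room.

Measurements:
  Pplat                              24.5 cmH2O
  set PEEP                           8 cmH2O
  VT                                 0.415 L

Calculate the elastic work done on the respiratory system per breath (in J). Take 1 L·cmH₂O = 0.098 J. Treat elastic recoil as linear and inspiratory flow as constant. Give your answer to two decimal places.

Elastic work ≈ ½ × (Pplat − PEEP) × Vt = 0.5 × (24.5 − 8) × 0.415 L = 0.5 × 16.5 × 0.415 = 3.424 L·cmH2O.
× 0.098 J/(L·cmH2O) → 0.3356 J.

0.34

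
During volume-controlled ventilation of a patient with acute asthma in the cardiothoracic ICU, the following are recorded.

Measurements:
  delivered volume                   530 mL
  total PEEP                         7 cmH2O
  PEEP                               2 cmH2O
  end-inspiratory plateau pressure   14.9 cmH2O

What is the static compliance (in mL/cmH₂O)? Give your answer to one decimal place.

End-expiratory occlusion gives total PEEP = 7 cmH2O (intrinsic PEEP = 7 − 2 = 5). Use total PEEP for the elastic gradient.
Cstat = Vt / (Pplat − PEEPtotal) = 530 / (14.9 − 7) = 530 / 7.9 = 67.089 mL/cmH2O.

67.1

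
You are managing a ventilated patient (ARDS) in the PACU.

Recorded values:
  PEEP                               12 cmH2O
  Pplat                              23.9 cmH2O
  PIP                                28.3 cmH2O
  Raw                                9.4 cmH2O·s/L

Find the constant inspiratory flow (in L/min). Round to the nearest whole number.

28

flow = (PIP − Pplat) / Raw = (28.3 − 23.9) / 9.4 = 0.4681 L/s × 60 = 28.086 L/min.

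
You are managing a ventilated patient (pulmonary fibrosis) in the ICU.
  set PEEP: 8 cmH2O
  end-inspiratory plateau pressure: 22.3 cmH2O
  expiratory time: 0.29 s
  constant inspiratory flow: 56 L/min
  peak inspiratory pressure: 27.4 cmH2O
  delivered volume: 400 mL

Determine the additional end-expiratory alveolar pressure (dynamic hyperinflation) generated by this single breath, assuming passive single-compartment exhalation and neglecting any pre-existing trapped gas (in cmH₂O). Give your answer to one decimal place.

2.1

Flow: 56 L/min ÷ 60 = 0.9333 L/s.
R = (PIP − Pplat)/V̇ = (27.4 − 22.3) / 0.9333 = 5.1/0.9333 = 5.464 cmH2O·s/L.
C = Vt/(Pplat − PEEP) = 400.0 / (22.3 − 8) = 400.0/14.3 = 27.972 mL/cmH2O.
τ = R × C = 5.464 × 0.02797 L/cmH2O = 0.1528 s.
Fraction remaining = e^(−Te/τ) = e^(−0.29/0.1528) = 0.1499; trapped volume = 400.0 × 0.1499 = 59.96 mL.
Additional alveolar pressure from trapping ≈ V_trapped / C = 59.96 / 27.972 = 2.144 cmH2O.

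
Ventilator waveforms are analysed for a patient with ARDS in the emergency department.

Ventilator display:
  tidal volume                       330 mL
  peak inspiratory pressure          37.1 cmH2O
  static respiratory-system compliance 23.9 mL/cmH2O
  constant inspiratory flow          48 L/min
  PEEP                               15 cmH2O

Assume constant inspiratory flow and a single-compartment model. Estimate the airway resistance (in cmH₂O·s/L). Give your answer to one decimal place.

10.4

Flow: 48 L/min ÷ 60 = 0.8 L/s.
Equation of motion (constant flow): PIP = Vt/C + R·V̇ + PEEP.
R·V̇ = PIP − Vt/C − PEEP = 37.1 − 330/23.9 − 15 = 37.1 − 13.808 − 15 = 8.292 cmH2O.
R = 8.292 / 0.8 = 10.365 cmH2O·s/L.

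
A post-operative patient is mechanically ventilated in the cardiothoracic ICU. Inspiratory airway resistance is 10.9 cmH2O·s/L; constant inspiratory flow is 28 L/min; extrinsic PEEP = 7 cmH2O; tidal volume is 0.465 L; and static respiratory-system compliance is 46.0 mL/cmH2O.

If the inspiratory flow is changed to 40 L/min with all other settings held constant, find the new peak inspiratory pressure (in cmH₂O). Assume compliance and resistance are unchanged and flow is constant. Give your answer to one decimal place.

Flow: 28 L/min ÷ 60 = 0.4667 L/s.
New flow: 40 L/min ÷ 60 = 0.6667 L/s.
PIP = Vt/C + R·V̇ + PEEP (constant-flow equation of motion).
Only the resistive term changes: ΔPIP = R × ΔV̇ = 10.9 × (0.6667 − 0.4667) = 10.9 × 0.2 = 2.18 cmH2O.
Original PIP = 465/46.0 + 10.9×0.4667 + 7 = 22.196 cmH2O; new PIP = 22.196 + (2.18) = 24.376 cmH2O.

24.4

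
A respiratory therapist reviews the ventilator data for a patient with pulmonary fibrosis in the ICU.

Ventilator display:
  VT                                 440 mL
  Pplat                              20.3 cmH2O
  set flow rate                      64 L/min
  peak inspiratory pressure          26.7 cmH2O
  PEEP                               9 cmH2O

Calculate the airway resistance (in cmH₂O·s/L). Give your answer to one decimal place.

Flow: 64 L/min ÷ 60 = 1.0667 L/s.
Raw = (PIP − Pplat) / flow = (26.7 − 20.3) / 1.0667 = 6.4 / 1.0667 = 6.0 cmH2O·s/L.

6.0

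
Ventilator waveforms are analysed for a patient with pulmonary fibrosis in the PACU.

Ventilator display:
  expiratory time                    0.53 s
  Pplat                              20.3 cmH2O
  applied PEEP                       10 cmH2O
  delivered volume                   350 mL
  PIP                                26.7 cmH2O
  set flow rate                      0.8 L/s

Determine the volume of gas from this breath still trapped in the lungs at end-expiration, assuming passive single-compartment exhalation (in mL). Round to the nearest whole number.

R = (PIP − Pplat)/V̇ = (26.7 − 20.3) / 0.8 = 6.4/0.8 = 8.0 cmH2O·s/L.
C = Vt/(Pplat − PEEP) = 350.0 / (20.3 − 10) = 350.0/10.3 = 33.981 mL/cmH2O.
τ = R × C = 8.0 × 0.03398 L/cmH2O = 0.2718 s.
Fraction remaining = e^(−Te/τ) = e^(−0.53/0.2718) = 0.1423.
Trapped volume = 350.0 × 0.1423 = 49.805 mL.

50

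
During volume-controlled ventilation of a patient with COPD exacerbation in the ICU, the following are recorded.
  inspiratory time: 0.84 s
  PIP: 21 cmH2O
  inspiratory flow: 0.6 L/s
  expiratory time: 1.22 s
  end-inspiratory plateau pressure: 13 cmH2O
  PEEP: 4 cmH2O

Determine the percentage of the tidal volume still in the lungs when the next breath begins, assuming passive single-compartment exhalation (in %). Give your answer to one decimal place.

19.5

Vt = flow × Ti = 0.6 L/s × 0.84 s × 1000 mL/L = 504.0 mL.
R = (PIP − Pplat)/V̇ = (21 − 13) / 0.6 = 8.0/0.6 = 13.333 cmH2O·s/L.
C = Vt/(Pplat − PEEP) = 504.0 / (13 − 4) = 504.0/9.0 = 56.0 mL/cmH2O.
τ = R × C = 13.333 × 0.056 L/cmH2O = 0.7466 s.
Fraction remaining at end-expiration = e^(−Te/τ) = e^(−1.22/0.7466) = 0.1951 → 19.51%.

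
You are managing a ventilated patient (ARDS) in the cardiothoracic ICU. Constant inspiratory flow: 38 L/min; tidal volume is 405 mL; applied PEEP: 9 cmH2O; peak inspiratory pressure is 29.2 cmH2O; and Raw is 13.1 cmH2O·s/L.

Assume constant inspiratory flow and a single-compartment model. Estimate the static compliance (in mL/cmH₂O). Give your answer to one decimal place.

Flow: 38 L/min ÷ 60 = 0.6333 L/s.
Equation of motion (constant flow): PIP = Vt/C + R·V̇ + PEEP.
Vt/C = PIP − R·V̇ − PEEP = 29.2 − 13.1×0.6333 − 9 = 29.2 − 8.296 − 9 = 11.904 cmH2O.
C = Vt / 11.904 = 405 / 11.904 = 34.022 mL/cmH2O.

34.0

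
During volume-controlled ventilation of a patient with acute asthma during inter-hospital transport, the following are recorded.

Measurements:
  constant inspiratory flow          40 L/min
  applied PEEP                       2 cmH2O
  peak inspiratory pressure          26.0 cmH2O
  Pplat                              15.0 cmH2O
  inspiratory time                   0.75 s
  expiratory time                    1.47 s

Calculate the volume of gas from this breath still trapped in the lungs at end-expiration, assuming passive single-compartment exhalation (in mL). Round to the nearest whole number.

Flow: 40 L/min ÷ 60 = 0.6667 L/s.
Vt = flow × Ti = 0.6667 L/s × 0.75 s × 1000 mL/L = 500.03 mL.
R = (PIP − Pplat)/V̇ = (26.0 − 15.0) / 0.6667 = 11.0/0.6667 = 16.499 cmH2O·s/L.
C = Vt/(Pplat − PEEP) = 500.03 / (15.0 − 2) = 500.03/13.0 = 38.464 mL/cmH2O.
τ = R × C = 16.499 × 0.03846 L/cmH2O = 0.6346 s.
Fraction remaining = e^(−Te/τ) = e^(−1.47/0.6346) = 0.09863.
Trapped volume = 500.03 × 0.09863 = 49.318 mL.

49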